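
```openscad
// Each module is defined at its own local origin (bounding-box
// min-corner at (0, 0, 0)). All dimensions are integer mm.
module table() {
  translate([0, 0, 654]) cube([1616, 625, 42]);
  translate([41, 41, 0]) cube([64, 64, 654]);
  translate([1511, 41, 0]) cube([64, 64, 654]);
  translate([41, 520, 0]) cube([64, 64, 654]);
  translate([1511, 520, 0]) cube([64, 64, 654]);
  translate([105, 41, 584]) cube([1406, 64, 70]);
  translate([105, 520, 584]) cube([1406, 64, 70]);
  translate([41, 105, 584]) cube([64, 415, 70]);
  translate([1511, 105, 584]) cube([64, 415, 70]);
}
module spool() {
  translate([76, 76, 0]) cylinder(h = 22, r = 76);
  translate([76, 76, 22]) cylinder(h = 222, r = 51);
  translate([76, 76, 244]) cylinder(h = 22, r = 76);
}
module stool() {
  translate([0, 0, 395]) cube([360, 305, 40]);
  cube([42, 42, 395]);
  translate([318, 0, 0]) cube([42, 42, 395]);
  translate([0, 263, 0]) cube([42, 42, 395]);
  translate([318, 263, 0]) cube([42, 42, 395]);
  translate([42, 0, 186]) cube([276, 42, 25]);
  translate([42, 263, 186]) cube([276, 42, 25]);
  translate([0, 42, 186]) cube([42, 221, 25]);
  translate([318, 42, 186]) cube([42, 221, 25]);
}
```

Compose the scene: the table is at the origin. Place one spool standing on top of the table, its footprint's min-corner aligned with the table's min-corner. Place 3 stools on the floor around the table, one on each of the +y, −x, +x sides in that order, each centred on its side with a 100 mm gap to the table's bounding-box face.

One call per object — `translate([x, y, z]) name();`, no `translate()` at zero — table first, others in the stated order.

table();
translate([0, 0, 696]) spool();
translate([628, 725, 0]) stool();
translate([-460, 160, 0]) stool();
translate([1716, 160, 0]) stool();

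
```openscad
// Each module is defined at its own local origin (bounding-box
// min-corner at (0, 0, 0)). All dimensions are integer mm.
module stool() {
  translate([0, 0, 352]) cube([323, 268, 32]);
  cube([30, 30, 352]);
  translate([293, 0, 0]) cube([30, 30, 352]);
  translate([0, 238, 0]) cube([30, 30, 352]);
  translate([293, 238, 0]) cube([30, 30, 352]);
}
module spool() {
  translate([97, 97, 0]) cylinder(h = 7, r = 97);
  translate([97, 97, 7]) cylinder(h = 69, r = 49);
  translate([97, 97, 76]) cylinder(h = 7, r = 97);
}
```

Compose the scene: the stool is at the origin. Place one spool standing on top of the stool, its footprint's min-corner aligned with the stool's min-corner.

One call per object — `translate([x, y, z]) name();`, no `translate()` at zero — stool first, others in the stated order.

stool();
translate([0, 0, 384]) spool();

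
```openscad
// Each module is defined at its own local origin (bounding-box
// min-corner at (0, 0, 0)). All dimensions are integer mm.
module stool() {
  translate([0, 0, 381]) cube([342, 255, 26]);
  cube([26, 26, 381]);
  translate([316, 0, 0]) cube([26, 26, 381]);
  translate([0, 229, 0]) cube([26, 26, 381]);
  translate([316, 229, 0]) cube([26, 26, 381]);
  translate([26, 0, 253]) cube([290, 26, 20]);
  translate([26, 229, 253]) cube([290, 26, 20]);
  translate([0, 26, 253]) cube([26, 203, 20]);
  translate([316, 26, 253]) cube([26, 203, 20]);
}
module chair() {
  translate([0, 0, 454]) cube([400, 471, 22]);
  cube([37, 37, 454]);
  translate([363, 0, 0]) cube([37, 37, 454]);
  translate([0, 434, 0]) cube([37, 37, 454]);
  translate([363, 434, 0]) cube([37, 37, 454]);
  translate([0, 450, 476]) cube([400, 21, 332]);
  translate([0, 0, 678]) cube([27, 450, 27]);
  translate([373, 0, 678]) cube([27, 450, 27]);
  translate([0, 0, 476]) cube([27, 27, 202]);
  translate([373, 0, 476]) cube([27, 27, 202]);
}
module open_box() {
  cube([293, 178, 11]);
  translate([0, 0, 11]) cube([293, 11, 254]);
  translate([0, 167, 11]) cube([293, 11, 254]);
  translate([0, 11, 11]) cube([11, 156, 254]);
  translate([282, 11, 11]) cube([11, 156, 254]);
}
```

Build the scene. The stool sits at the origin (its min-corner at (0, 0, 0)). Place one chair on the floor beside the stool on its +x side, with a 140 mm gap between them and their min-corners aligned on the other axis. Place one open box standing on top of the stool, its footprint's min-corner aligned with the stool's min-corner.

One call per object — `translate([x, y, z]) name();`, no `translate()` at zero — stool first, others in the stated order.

stool();
translate([482, 0, 0]) chair();
translate([0, 0, 407]) open_box();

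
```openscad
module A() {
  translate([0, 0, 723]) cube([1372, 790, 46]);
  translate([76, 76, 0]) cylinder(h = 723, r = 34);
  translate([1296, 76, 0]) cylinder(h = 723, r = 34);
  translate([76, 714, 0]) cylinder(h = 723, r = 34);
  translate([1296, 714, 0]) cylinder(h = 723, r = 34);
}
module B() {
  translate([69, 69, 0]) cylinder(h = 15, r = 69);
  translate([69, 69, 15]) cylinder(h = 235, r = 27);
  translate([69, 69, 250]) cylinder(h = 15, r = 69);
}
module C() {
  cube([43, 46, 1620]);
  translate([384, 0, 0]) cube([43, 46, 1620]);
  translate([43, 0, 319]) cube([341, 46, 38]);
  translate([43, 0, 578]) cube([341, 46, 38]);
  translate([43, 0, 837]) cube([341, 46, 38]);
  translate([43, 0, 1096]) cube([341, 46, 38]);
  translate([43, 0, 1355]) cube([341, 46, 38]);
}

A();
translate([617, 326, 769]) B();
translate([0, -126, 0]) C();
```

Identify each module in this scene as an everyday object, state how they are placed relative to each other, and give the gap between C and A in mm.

The ladder's nearest face is 80 mm from the table's −y face.

A is a table. B is a spool. C is a ladder. The spool is on top of the table, centred. The ladder is on the floor beside the table on its −y side. The gap between the ladder and the table is 80 mm.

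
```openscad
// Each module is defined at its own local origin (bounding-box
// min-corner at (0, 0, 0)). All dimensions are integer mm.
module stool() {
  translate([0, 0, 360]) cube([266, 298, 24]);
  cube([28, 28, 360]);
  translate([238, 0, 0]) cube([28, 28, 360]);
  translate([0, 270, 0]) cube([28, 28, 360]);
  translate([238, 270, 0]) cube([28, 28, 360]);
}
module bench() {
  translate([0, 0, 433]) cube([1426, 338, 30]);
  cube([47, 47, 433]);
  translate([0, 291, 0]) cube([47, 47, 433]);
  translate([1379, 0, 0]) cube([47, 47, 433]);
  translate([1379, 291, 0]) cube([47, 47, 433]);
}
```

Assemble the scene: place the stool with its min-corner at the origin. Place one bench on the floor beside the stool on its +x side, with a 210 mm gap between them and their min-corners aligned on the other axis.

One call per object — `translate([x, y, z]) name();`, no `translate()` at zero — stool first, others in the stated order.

stool();
translate([476, 0, 0]) bench();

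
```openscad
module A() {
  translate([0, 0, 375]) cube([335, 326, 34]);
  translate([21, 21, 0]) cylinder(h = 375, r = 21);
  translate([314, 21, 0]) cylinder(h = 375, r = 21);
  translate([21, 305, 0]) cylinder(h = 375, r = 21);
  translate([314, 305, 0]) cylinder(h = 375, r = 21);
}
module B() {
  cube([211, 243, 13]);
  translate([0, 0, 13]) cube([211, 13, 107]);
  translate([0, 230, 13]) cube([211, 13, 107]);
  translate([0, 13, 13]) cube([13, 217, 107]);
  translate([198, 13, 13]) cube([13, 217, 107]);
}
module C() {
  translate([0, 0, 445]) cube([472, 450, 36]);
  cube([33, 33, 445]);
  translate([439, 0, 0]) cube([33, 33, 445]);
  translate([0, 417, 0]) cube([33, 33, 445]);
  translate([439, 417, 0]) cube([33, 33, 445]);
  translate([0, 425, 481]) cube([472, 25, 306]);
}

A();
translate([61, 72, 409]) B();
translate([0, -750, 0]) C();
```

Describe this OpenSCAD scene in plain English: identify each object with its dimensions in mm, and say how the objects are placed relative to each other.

A is a four-legged stool. The seat is 335×326 mm, 34 mm thick, top at z = 409 mm. It stands on four round legs, each 42 mm in diameter, from z = 0 to the seat underside, each leg's axis is inset half a diameter from the nearest pair of seat edges (so the leg's bounding box is flush with the corner).

B is an open-topped rectangular box: outside dimensions 211×243×120 mm, with a uniform wall and base thickness of 13 mm. The base is a full 211×243 slab on the floor; four walls sit on top of the base. The front and back walls (the −y and +y sides) span the full width; the two side walls fit between them.

C is a chair: 472×450 mm seat, 36 mm thick, top at z = 481 mm, on four 33 mm square corner legs flush with the seat edges. A 25 mm thick backrest slab spans the full seat width, extending 306 mm above the seat top, its back face flush with the seat's +y edge.

The open box is on top of the stool. The chair is on the floor beside the stool on its −y side.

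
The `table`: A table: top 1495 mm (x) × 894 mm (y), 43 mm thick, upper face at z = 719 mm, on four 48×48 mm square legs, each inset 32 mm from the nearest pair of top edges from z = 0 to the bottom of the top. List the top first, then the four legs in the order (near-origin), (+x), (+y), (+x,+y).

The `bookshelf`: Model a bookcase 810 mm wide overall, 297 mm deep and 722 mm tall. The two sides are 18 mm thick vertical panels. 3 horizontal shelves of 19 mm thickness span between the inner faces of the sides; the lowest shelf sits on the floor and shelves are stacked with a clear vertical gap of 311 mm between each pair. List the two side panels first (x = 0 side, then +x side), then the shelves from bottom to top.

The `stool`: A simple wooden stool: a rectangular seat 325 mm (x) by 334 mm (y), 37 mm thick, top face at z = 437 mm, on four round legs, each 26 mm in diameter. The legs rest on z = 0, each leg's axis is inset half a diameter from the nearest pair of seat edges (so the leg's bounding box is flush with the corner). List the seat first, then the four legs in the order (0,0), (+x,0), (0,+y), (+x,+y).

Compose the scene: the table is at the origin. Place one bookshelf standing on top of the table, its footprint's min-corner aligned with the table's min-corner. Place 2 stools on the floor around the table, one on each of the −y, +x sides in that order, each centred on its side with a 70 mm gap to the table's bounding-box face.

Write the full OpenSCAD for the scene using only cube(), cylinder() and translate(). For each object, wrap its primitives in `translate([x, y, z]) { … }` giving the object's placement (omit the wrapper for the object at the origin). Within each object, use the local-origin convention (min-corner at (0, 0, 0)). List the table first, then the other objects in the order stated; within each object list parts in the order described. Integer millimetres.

translate([0, 0, 676]) cube([1495, 894, 43]);
translate([32, 32, 0]) cube([48, 48, 676]);
translate([1415, 32, 0]) cube([48, 48, 676]);
translate([32, 814, 0]) cube([48, 48, 676]);
translate([1415, 814, 0]) cube([48, 48, 676]);
translate([0, 0, 719]) {
  cube([18, 297, 722]);
  translate([792, 0, 0]) cube([18, 297, 722]);
  translate([18, 0, 0]) cube([774, 297, 19]);
  translate([18, 0, 330]) cube([774, 297, 19]);
  translate([18, 0, 660]) cube([774, 297, 19]);
}
translate([585, -404, 0]) {
  translate([0, 0, 400]) cube([325, 334, 37]);
  translate([13, 13, 0]) cylinder(h = 400, r = 13);
  translate([312, 13, 0]) cylinder(h = 400, r = 13);
  translate([13, 321, 0]) cylinder(h = 400, r = 13);
  translate([312, 321, 0]) cylinder(h = 400, r = 13);
}
translate([1565, 280, 0]) {
  translate([0, 0, 400]) cube([325, 334, 37]);
  translate([13, 13, 0]) cylinder(h = 400, r = 13);
  translate([312, 13, 0]) cylinder(h = 400, r = 13);
  translate([13, 321, 0]) cylinder(h = 400, r = 13);
  translate([312, 321, 0]) cylinder(h = 400, r = 13);
}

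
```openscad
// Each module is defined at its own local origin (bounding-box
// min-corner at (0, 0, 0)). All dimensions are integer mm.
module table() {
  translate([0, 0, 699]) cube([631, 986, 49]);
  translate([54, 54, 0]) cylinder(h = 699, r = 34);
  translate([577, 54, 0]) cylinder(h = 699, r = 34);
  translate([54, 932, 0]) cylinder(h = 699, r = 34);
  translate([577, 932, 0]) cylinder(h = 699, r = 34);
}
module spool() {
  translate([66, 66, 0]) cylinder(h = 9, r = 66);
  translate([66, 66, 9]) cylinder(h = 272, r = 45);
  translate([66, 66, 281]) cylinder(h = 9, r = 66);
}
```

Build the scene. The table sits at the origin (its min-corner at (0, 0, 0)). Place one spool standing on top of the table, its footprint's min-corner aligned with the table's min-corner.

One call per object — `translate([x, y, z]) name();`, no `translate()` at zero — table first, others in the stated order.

table();
translate([0, 0, 748]) spool();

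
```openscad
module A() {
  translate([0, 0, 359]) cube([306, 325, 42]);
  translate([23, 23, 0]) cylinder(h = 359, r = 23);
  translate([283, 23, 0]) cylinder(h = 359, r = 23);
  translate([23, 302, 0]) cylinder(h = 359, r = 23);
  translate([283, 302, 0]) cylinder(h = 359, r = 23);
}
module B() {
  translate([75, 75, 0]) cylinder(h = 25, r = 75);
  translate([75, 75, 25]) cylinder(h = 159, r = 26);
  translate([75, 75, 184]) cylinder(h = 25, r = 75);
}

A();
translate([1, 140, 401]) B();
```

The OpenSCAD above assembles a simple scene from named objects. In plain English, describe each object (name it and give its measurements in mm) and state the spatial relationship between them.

A is a four-legged stool. The seat is 306×325 mm, 42 mm thick, top at z = 401 mm. It stands on four round legs, each 46 mm in diameter, from z = 0 to the seat underside, each leg's axis is inset half a diameter from the nearest pair of seat edges (so the leg's bounding box is flush with the corner).

B is a spool: two coaxial disc flanges of radius 75 mm and thickness 25 mm, joined by a core cylinder of radius 26 mm and height 159 mm. The lower flange rests on z = 0 and the three cylinders share a vertical axis.

The spool is on top of the stool.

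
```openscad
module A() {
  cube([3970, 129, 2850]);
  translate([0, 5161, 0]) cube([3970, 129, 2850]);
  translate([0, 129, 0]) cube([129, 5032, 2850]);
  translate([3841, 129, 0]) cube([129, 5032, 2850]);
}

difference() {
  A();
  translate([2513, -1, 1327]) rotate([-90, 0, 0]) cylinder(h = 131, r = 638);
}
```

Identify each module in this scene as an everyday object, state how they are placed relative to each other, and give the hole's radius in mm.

A is a house frame. The house frame has a circular hole through its front wall. The hole's radius is 638 mm.

The subtracted cylinder has r = 638 mm.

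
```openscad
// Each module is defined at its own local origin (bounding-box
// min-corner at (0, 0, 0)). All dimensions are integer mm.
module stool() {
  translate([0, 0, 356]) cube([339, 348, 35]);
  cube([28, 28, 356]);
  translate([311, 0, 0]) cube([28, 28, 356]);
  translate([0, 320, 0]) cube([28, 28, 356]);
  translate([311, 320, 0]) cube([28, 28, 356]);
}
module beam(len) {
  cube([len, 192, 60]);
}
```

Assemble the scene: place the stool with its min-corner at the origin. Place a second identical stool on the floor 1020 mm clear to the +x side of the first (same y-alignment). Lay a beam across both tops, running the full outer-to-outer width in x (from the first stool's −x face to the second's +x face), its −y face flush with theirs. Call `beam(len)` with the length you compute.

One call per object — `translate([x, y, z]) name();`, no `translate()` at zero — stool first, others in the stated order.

stool();
translate([1359, 0, 0]) stool();
translate([0, 0, 391]) beam(1698);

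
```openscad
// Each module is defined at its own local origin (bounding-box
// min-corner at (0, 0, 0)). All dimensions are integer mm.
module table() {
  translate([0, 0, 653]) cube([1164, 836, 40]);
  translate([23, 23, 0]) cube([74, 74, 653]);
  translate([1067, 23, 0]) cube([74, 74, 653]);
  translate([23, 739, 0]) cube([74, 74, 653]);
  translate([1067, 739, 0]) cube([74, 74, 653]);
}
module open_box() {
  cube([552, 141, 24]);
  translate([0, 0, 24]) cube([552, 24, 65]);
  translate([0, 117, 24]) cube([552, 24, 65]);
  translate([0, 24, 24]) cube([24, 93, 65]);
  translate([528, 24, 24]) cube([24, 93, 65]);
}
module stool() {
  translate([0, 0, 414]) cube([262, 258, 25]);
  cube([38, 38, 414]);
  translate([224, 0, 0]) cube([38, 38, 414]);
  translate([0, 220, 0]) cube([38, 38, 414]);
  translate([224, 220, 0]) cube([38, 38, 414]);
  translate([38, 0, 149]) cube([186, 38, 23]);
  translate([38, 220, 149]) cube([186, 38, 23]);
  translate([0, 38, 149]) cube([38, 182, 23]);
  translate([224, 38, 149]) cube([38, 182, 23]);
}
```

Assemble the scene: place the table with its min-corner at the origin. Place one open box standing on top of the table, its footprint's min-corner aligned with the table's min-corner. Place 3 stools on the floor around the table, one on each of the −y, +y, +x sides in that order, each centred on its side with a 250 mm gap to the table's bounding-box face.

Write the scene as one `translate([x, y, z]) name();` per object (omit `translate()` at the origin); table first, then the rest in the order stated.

table();
translate([0, 0, 693]) open_box();
translate([451, -508, 0]) stool();
translate([451, 1086, 0]) stool();
translate([1414, 289, 0]) stool();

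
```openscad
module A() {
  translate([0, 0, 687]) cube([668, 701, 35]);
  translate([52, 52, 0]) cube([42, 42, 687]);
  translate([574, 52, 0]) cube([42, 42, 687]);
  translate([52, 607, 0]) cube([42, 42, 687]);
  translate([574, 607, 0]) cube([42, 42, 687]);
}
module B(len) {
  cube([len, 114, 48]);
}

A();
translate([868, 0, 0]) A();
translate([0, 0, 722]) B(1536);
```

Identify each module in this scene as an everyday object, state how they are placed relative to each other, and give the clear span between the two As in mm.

A is a table. B is a beam. A beam spans the tops of two tables. The clear span between the two tables is 200 mm.

Second table starts at x = 868; first ends at x = 668; clear span = 868 − 668 = 200 mm.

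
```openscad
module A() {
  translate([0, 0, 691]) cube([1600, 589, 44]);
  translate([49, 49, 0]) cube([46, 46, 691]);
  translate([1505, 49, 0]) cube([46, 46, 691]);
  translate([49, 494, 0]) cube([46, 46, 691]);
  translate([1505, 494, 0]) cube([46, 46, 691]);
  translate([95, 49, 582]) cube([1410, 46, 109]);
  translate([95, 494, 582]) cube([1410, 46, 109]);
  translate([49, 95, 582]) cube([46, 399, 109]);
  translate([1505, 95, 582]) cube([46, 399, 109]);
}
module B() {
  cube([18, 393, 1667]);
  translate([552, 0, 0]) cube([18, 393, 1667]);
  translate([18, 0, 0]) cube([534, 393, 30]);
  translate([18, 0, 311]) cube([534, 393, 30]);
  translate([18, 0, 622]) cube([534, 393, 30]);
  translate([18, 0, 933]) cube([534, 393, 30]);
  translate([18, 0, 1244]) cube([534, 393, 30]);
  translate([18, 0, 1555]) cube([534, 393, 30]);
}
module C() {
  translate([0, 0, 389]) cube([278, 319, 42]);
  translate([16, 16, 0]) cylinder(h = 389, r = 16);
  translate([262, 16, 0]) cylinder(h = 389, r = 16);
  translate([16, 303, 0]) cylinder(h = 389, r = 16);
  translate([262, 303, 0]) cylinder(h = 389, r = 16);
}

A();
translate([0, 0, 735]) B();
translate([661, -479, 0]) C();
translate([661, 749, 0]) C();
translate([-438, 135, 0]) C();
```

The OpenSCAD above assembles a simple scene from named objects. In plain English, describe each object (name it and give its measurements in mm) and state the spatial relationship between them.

A is a rectangular dining table. The top is 1600×589×44 mm with its upper surface at z = 735 mm. It stands on four 46×46 mm square legs, each inset 49 mm from the nearest pair of top edges, running from the floor to the underside of the top. Four apron rails, 46 mm thick and 109 mm tall, run between adjacent legs with their top edges flush with the underside of the top and their outer faces flush with the legs' outer faces.

B is a bookshelf 570 mm wide overall, 393 mm deep and 1667 mm tall. The two sides are 18 mm thick vertical panels. 6 horizontal shelves of 30 mm thickness span between the inner faces of the sides; the lowest shelf sits on the floor and shelves are stacked with a clear vertical gap of 281 mm between each pair.

C is a simple wooden stool: a rectangular seat 278 mm (x) by 319 mm (y), 42 mm thick, top face at z = 431 mm, on four round legs, each 32 mm in diameter. The legs rest on z = 0, each leg's axis is inset half a diameter from the nearest pair of seat edges (so the leg's bounding box is flush with the corner).

The bookshelf is on top of the table. Three stools sit around the table at the −y, +y, −x sides.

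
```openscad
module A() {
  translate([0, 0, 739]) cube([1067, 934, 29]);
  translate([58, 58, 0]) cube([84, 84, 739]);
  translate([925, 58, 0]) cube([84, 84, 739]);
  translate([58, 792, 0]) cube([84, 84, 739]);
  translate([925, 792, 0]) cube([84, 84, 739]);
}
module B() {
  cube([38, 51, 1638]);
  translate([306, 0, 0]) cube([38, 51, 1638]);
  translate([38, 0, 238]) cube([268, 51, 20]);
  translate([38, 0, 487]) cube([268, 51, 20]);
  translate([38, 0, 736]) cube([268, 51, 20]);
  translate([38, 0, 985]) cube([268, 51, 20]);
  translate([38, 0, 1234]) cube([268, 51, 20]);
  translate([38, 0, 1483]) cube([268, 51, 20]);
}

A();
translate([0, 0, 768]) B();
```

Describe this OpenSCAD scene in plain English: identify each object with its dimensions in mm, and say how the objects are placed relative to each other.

A is a rectangular dining table. The top is 1067×934×29 mm with its upper surface at z = 768 mm. It stands on four 84×84 mm square legs, each inset 58 mm from the nearest pair of top edges, running from the floor to the underside of the top.

B is a straight ladder. Two 38×51 mm vertical rails, 1638 mm tall, stand 344 mm apart (outside-to-outside) with their front faces coplanar on the −y side. 6 rungs, each 51 mm deep and 20 mm tall, span between the inner faces of the rails, front faces flush with the rails. The lowest rung's underside is at z = 238 mm and rungs are spaced 249 mm apart (underside to underside).

The ladder is on top of the table.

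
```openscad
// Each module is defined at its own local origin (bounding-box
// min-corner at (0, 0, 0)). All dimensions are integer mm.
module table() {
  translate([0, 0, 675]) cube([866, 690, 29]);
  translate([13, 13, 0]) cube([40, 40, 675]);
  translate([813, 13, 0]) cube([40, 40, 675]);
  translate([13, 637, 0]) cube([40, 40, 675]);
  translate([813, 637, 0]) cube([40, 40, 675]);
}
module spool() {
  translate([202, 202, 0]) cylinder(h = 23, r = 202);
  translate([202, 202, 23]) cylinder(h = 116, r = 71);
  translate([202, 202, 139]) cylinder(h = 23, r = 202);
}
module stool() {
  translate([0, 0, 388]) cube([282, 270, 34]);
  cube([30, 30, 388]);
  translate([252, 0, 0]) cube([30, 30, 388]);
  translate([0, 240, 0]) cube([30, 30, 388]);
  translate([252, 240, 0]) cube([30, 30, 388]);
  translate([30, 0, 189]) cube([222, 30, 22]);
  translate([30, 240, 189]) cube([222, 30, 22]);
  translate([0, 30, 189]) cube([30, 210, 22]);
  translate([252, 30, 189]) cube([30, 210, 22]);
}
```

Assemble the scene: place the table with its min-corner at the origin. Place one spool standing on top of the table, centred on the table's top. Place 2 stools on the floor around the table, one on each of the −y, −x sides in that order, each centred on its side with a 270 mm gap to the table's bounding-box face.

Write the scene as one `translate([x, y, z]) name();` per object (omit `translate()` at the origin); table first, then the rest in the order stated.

table();
translate([231, 143, 704]) spool();
translate([292, -540, 0]) stool();
translate([-552, 210, 0]) stool();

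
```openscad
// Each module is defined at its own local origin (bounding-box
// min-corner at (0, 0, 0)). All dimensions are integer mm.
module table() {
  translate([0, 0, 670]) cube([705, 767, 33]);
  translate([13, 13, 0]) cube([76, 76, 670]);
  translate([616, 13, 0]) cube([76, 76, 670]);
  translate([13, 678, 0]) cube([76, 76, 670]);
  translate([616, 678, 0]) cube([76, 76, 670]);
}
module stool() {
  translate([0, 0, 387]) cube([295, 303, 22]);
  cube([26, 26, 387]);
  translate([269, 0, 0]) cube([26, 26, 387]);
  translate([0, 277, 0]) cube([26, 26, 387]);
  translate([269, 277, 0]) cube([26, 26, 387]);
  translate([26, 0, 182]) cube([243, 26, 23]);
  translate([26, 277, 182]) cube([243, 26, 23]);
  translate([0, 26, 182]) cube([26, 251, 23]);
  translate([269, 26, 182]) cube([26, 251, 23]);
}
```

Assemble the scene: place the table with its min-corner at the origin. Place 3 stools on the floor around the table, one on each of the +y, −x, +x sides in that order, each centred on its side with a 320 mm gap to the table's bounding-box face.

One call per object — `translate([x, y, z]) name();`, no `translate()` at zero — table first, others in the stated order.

table();
translate([205, 1087, 0]) stool();
translate([-615, 232, 0]) stool();
translate([1025, 232, 0]) stool();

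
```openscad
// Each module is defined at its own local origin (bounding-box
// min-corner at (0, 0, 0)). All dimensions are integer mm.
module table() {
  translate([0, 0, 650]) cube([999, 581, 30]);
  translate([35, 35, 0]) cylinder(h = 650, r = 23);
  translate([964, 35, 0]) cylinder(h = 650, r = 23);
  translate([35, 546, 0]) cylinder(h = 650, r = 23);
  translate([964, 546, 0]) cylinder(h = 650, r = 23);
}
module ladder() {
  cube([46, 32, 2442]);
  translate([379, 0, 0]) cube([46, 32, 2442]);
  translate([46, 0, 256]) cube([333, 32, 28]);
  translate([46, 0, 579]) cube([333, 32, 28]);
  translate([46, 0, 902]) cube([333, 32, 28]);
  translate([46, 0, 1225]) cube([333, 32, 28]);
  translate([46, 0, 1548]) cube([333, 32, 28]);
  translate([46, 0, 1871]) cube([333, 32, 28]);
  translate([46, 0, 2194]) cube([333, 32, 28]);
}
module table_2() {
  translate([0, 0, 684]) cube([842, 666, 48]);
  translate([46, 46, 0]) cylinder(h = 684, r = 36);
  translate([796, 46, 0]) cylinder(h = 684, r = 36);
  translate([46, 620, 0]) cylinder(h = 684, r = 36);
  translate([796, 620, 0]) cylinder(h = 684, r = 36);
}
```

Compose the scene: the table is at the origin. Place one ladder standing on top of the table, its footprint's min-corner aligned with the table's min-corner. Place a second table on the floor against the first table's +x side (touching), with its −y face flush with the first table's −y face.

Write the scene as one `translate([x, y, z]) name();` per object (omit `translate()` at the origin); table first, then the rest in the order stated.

table();
translate([0, 0, 680]) ladder();
translate([999, 0, 0]) table_2();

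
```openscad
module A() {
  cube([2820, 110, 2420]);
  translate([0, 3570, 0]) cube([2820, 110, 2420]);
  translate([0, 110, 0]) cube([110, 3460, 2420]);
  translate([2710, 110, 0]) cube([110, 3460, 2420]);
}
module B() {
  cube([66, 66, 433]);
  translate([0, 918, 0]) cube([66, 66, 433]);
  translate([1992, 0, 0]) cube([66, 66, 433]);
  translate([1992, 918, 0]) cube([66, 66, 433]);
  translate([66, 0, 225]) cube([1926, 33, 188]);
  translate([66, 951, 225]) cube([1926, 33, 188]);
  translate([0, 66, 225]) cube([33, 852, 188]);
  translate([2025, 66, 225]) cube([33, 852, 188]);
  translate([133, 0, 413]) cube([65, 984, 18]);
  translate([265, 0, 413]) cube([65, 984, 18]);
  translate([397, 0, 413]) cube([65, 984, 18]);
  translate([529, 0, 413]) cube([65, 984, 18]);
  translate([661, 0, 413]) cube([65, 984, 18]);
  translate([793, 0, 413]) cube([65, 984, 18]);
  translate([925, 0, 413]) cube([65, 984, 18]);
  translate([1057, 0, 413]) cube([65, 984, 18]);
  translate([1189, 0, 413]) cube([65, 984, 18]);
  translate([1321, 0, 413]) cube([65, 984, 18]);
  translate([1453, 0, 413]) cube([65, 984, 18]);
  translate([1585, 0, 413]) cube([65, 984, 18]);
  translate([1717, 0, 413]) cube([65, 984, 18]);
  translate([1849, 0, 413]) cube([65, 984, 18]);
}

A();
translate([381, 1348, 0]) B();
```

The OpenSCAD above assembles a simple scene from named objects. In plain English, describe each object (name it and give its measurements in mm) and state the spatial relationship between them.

A is a box-shaped house frame (walls only): outside footprint 2820×3680 mm, wall height 2420 mm, wall thickness 110 mm. The two y-facing walls run the full x-width; the two x-facing walls fit between the inner faces of the y-facing walls.

B is a bed frame 2058 mm long (x) by 984 mm wide (y). Four 66×66 mm corner posts, 433 mm tall, at the corners of the footprint. Four rails of 33 mm thickness and 188 mm height run between adjacent posts with their undersides at z = 225 mm, their outer faces flush with the outside of the frame (the two x-running rails run between the posts' inner faces; the two y-running rails run between the posts' inner faces). 14 slats, each 65 mm wide (x) and 18 mm thick, lie across the top of the two x-running rails, running the full 984 mm width of the frame in y; the slats are evenly spaced along x between the inner faces of the end posts with equal gaps (rounded down to the nearest mm) at the −x end and between each pair — any rounding remainder accumulates at the +x end.

The bed frame sits inside the house frame, centred.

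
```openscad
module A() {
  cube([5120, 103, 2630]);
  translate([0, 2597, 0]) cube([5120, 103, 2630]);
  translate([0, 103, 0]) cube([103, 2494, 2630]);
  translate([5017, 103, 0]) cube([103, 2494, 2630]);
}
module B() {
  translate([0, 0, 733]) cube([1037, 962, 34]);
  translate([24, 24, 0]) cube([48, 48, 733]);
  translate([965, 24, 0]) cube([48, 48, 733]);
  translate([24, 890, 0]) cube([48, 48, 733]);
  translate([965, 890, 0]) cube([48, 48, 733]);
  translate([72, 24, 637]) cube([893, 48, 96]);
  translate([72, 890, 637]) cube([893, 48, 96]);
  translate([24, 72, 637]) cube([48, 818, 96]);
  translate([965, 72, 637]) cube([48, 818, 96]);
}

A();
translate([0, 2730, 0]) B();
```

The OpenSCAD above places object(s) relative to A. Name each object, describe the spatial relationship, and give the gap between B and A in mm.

The table's nearest face is 30 mm from the house frame's +y face.

A is a house frame. B is a table. The table is on the floor beside the house frame on its +y side. The gap between the table and the house frame is 30 mm.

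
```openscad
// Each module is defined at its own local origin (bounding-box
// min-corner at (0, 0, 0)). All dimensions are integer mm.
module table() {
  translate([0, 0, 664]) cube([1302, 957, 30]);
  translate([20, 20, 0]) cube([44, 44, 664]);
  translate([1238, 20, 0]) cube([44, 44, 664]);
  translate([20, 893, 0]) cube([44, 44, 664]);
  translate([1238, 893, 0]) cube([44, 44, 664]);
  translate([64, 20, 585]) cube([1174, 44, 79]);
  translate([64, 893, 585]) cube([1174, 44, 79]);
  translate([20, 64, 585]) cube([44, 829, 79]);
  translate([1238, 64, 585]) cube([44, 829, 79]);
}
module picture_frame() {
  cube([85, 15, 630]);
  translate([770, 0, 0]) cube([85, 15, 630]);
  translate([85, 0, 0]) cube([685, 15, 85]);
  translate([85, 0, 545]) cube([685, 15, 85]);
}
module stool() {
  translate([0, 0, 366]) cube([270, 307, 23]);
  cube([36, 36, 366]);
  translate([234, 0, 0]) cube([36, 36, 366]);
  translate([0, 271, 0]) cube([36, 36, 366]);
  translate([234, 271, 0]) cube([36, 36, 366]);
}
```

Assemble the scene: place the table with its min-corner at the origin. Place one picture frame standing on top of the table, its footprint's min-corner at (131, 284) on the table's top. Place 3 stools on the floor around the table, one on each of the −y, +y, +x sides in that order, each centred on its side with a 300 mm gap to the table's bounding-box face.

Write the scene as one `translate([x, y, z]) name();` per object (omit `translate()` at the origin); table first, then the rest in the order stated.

table();
translate([131, 284, 694]) picture_frame();
translate([516, -607, 0]) stool();
translate([516, 1257, 0]) stool();
translate([1602, 325, 0]) stool();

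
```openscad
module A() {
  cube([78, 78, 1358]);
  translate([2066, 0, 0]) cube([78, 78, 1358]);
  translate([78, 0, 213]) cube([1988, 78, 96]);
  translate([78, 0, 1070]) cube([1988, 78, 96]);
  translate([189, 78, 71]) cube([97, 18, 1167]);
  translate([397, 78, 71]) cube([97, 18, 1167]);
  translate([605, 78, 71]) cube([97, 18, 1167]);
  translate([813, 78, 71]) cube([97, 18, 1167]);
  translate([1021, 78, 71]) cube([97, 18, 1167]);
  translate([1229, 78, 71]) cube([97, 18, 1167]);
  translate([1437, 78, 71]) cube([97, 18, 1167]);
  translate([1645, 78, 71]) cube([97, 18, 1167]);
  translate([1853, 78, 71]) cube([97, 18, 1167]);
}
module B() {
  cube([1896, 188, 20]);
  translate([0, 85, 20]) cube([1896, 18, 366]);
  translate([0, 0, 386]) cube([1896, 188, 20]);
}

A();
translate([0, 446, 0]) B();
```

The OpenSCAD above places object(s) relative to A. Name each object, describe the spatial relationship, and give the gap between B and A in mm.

The I-beam's nearest face is 350 mm from the fence section's +y face.

A is a fence section. B is an I-beam. The I-beam is on the floor beside the fence section on its +y side. The gap between the I-beam and the fence section is 350 mm.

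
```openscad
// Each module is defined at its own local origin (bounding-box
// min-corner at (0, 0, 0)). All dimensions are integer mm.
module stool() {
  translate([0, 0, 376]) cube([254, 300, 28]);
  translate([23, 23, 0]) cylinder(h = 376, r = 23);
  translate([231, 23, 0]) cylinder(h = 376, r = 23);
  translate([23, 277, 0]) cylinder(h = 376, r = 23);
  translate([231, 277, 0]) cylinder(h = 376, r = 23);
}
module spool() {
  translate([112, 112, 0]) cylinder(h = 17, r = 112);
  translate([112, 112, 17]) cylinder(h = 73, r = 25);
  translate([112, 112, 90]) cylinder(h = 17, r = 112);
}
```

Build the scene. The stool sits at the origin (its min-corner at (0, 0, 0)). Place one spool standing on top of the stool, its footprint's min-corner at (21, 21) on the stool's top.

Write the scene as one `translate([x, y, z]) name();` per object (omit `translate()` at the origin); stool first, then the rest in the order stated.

stool();
translate([21, 21, 404]) spool();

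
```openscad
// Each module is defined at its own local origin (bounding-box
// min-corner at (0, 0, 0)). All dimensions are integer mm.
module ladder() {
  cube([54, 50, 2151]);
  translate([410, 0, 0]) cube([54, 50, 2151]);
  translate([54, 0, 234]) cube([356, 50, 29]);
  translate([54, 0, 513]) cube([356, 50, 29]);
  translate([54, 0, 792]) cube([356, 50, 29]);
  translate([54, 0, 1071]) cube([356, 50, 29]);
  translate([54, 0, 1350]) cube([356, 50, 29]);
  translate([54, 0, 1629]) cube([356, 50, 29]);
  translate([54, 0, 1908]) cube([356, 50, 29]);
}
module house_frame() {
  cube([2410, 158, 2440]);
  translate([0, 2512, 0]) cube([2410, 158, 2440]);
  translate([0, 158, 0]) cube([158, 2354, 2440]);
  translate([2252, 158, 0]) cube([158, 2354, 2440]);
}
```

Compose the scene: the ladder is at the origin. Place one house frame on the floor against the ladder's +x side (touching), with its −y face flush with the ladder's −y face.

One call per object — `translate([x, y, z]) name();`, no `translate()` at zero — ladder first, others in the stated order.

ladder();
translate([464, 0, 0]) house_frame();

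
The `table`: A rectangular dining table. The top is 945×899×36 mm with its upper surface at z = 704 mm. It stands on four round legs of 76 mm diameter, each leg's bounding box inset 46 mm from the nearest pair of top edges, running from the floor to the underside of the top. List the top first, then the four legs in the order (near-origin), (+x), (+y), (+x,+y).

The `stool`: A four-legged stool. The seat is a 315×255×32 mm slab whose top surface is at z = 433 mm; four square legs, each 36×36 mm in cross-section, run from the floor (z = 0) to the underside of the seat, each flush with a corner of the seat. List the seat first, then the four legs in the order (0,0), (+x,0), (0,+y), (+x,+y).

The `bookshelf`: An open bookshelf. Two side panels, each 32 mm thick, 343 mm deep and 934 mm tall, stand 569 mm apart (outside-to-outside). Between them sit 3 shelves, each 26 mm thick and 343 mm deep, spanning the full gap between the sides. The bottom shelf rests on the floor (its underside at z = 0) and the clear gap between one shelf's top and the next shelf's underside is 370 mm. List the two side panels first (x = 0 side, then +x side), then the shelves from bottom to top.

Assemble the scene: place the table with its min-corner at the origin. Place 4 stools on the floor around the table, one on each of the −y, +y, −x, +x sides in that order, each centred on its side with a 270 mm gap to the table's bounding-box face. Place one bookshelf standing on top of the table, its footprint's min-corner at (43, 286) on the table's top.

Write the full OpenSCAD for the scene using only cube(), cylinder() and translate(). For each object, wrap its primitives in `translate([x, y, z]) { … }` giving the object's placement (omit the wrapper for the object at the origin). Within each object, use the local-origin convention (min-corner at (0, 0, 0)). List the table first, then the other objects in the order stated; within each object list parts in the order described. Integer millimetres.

translate([0, 0, 668]) cube([945, 899, 36]);
translate([84, 84, 0]) cylinder(h = 668, r = 38);
translate([861, 84, 0]) cylinder(h = 668, r = 38);
translate([84, 815, 0]) cylinder(h = 668, r = 38);
translate([861, 815, 0]) cylinder(h = 668, r = 38);
translate([315, -525, 0]) {
  translate([0, 0, 401]) cube([315, 255, 32]);
  cube([36, 36, 401]);
  translate([279, 0, 0]) cube([36, 36, 401]);
  translate([0, 219, 0]) cube([36, 36, 401]);
  translate([279, 219, 0]) cube([36, 36, 401]);
}
translate([315, 1169, 0]) {
  translate([0, 0, 401]) cube([315, 255, 32]);
  cube([36, 36, 401]);
  translate([279, 0, 0]) cube([36, 36, 401]);
  translate([0, 219, 0]) cube([36, 36, 401]);
  translate([279, 219, 0]) cube([36, 36, 401]);
}
translate([-585, 322, 0]) {
  translate([0, 0, 401]) cube([315, 255, 32]);
  cube([36, 36, 401]);
  translate([279, 0, 0]) cube([36, 36, 401]);
  translate([0, 219, 0]) cube([36, 36, 401]);
  translate([279, 219, 0]) cube([36, 36, 401]);
}
translate([1215, 322, 0]) {
  translate([0, 0, 401]) cube([315, 255, 32]);
  cube([36, 36, 401]);
  translate([279, 0, 0]) cube([36, 36, 401]);
  translate([0, 219, 0]) cube([36, 36, 401]);
  translate([279, 219, 0]) cube([36, 36, 401]);
}
translate([43, 286, 704]) {
  cube([32, 343, 934]);
  translate([537, 0, 0]) cube([32, 343, 934]);
  translate([32, 0, 0]) cube([505, 343, 26]);
  translate([32, 0, 396]) cube([505, 343, 26]);
  translate([32, 0, 792]) cube([505, 343, 26]);
}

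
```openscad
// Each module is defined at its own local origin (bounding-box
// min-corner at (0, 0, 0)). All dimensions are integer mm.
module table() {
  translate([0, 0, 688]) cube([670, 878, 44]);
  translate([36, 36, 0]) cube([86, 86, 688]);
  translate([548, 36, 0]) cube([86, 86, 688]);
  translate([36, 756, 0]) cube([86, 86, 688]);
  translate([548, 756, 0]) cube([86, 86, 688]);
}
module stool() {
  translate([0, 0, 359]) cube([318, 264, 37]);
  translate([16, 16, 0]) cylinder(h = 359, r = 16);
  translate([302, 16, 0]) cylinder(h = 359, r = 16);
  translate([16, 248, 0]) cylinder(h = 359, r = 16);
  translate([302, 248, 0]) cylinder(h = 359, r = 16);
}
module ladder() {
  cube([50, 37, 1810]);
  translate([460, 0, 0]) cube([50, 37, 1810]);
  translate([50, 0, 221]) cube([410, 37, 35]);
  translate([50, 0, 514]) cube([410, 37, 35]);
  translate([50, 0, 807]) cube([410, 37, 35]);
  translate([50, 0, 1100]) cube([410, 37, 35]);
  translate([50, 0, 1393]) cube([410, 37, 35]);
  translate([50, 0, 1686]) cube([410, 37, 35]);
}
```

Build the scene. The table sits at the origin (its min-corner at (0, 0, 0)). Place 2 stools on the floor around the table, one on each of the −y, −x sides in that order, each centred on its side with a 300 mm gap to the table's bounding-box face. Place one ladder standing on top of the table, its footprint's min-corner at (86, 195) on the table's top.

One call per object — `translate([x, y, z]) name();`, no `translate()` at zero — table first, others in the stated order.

table();
translate([176, -564, 0]) stool();
translate([-618, 307, 0]) stool();
translate([86, 195, 732]) ladder();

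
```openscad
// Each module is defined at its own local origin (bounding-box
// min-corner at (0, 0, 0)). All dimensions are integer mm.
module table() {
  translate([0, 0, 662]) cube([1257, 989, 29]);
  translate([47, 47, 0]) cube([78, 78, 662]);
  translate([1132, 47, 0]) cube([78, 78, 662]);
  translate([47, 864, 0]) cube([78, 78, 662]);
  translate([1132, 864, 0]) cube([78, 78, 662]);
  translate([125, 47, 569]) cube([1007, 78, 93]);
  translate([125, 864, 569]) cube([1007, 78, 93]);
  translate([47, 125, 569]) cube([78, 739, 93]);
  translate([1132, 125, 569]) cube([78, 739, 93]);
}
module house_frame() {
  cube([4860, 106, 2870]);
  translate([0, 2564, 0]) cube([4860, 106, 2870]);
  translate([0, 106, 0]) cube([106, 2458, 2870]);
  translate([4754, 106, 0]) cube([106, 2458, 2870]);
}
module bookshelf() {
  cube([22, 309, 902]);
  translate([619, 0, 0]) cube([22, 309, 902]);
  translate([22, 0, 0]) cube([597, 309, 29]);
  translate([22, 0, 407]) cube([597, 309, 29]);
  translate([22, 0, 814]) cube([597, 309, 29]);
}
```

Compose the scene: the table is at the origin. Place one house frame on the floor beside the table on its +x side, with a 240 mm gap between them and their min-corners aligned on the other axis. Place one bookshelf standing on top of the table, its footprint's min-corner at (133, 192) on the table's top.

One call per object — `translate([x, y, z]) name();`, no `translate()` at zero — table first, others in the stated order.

table();
translate([1497, 0, 0]) house_frame();
translate([133, 192, 691]) bookshelf();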